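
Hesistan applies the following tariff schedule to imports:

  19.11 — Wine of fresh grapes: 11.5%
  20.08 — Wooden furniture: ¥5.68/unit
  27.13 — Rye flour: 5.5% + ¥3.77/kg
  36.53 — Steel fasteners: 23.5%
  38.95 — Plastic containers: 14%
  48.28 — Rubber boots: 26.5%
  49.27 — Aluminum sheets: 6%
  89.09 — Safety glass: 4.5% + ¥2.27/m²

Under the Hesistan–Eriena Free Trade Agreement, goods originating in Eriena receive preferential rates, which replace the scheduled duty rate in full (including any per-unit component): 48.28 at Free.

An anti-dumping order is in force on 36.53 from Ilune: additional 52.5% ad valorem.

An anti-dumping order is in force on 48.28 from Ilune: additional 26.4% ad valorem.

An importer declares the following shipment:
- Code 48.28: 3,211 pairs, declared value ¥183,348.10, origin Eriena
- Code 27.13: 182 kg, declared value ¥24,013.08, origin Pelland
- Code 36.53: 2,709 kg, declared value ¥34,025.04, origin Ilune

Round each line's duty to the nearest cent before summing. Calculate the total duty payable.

¥27,865.89

Line 1 (48.28, Eriena, 3,211 pairs, ¥183,348.10):
Base rate for 48.28 is 26.5%.
Origin Eriena qualifies under the Hesistan–Eriena agreement and 48.28 is covered: preferential rate Free applies instead.
The additional-duty order on 48.28 targets Ilune, not Eriena; it does not apply.
Duty = ¥183,348.10 × 0% = ¥0.00.
Line 2 (27.13, Pelland, 182 kg, ¥24,013.08):
Base rate for 27.13 is 5.5% + ¥3.77/kg.
Duty = ¥24,013.08 × 5.5% + 182 × ¥3.77 = ¥2,006.86.
Line 3 (36.53, Ilune, 2,709 kg, ¥34,025.04):
Base rate for 36.53 is 23.5%.
Additional duty on 36.53 from Ilune: +52.5%. Applied ad valorem rate: 23.5% + 52.5% = 76%.
Duty = ¥34,025.04 × 76% = ¥25,859.03.
Total = ¥0.00 + ¥2,006.86 + ¥25,859.03 = ¥27,865.89.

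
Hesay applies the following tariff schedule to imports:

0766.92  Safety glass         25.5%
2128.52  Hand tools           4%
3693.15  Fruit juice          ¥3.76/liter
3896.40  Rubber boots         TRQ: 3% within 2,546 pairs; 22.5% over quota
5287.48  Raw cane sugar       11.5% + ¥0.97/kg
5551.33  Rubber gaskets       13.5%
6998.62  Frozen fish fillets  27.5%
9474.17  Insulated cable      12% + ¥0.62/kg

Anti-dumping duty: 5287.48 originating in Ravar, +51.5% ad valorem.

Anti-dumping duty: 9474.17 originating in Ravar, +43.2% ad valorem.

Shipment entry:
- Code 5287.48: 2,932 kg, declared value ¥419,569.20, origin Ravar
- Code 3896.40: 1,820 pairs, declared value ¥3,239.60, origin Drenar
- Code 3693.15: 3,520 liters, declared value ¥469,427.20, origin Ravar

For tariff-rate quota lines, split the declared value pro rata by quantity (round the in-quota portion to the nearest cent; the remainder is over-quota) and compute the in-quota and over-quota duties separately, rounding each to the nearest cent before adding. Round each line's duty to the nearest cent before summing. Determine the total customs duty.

¥280,505.03

Line 1 (5287.48, Ravar, 2,932 kg, ¥419,569.20):
Base rate for 5287.48 is 11.5% + ¥0.97/kg.
Additional duty on 5287.48 from Ravar: +51.5%. Applied ad valorem rate: 11.5% + 51.5% = 63%.
Duty = ¥419,569.20 × 63% + 2,932 × ¥0.97 = ¥267,172.64.
Line 2 (3896.40, Drenar, 1,820 pairs, ¥3,239.60):
Code 3896.40 is under a tariff-rate quota (threshold 2,546 pairs). Quantity 1,820 pairs is within the quota, so the in-quota rate 3% applies to the full value.
Duty = ¥3,239.60 × 3% = ¥97.19.
Line 3 (3693.15, Ravar, 3,520 liters, ¥469,427.20):
Base rate for 3693.15 is ¥3.76/liter.
Duty = 3,520 × ¥3.76 = ¥13,235.20.
Total = ¥267,172.64 + ¥97.19 + ¥13,235.20 = ¥280,505.03.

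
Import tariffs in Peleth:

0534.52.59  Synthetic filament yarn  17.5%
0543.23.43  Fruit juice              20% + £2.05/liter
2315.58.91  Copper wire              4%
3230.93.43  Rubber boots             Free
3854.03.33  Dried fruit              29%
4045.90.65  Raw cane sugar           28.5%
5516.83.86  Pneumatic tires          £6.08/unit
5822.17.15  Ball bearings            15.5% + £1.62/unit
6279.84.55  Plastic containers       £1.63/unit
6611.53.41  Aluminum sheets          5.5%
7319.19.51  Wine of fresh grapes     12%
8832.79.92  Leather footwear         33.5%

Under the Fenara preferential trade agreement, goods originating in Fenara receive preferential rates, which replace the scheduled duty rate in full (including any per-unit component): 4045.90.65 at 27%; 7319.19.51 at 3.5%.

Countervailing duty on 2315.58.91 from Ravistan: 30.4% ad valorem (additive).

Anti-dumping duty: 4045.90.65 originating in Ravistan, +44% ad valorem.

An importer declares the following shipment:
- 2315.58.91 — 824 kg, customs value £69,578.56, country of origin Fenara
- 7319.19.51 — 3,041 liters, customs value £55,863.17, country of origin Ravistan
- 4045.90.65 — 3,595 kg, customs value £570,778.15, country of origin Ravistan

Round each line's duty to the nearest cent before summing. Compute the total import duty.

£423,300.88

Line 1 (2315.58.91, Fenara, 824 kg, £69,578.56):
Base rate for 2315.58.91 is 4%.
Origin Fenara is the FTA partner but 2315.58.91 is not on the preference list; base rate stands.
The additional-duty order on 2315.58.91 targets Ravistan, not Fenara; it does not apply.
Duty = £69,578.56 × 4% = £2,783.14.
Line 2 (7319.19.51, Ravistan, 3,041 liters, £55,863.17):
Base rate for 7319.19.51 is 12%.
7319.19.51 has an FTA preferential rate, but origin Ravistan is not Fenara; base rate stands.
Duty = £55,863.17 × 12% = £6,703.58.
Line 3 (4045.90.65, Ravistan, 3,595 kg, £570,778.15):
Base rate for 4045.90.65 is 28.5%.
4045.90.65 has an FTA preferential rate, but origin Ravistan is not Fenara; base rate stands.
Additional duty on 4045.90.65 from Ravistan: +44%. Applied ad valorem rate: 28.5% + 44% = 72.5%.
Duty = £570,778.15 × 72.5% = £413,814.16.
Total = £2,783.14 + £6,703.58 + £413,814.16 = £423,300.88.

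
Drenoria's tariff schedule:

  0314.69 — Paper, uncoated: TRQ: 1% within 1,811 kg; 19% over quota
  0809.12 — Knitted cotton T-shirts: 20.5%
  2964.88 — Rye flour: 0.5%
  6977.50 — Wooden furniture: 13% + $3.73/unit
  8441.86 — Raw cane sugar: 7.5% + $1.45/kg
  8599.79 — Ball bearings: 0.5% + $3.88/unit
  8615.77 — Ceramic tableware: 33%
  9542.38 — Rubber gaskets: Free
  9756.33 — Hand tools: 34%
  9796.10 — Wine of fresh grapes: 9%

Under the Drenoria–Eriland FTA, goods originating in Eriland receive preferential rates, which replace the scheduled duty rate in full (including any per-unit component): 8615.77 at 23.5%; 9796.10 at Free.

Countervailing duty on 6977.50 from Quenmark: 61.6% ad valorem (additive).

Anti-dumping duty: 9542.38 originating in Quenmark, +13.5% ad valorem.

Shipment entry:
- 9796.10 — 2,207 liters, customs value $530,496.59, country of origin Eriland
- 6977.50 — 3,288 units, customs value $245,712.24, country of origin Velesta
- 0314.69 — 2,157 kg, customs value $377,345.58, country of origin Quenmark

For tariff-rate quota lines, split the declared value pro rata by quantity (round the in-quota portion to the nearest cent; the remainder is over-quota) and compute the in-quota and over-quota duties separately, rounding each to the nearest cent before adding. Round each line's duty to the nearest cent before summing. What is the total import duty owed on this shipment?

$58,875.55

Line 1 (9796.10, Eriland, 2,207 liters, $530,496.59):
Base rate for 9796.10 is 9%.
Origin Eriland qualifies under the Drenoria–Eriland agreement and 9796.10 is covered: preferential rate Free applies instead.
Duty = $530,496.59 × 0% = $0.00.
Line 2 (6977.50, Velesta, 3,288 units, $245,712.24):
Base rate for 6977.50 is 13% + $3.73/unit.
The additional-duty order on 6977.50 targets Quenmark, not Velesta; it does not apply.
Duty = $245,712.24 × 13% + 3,288 × $3.73 = $44,206.83.
Line 3 (0314.69, Quenmark, 2,157 kg, $377,345.58):
Code 0314.69 is under a tariff-rate quota (threshold 1,811 kg). In-quota: 1,811 kg at 1%; over-quota: 346 kg at 19%.
Pro-rata value split: in-quota = $377,345.58 × 1,811/2,157 = $316,816.34; over-quota = $377,345.58 − $316,816.34 = $60,529.24.
In-quota duty = $316,816.34 × 1% = $3,168.16. Over-quota duty = $60,529.24 × 19% = $11,500.56.
Line duty = $3,168.16 + $11,500.56 = $14,668.72.
Total = $0.00 + $44,206.83 + $14,668.72 = $58,875.55.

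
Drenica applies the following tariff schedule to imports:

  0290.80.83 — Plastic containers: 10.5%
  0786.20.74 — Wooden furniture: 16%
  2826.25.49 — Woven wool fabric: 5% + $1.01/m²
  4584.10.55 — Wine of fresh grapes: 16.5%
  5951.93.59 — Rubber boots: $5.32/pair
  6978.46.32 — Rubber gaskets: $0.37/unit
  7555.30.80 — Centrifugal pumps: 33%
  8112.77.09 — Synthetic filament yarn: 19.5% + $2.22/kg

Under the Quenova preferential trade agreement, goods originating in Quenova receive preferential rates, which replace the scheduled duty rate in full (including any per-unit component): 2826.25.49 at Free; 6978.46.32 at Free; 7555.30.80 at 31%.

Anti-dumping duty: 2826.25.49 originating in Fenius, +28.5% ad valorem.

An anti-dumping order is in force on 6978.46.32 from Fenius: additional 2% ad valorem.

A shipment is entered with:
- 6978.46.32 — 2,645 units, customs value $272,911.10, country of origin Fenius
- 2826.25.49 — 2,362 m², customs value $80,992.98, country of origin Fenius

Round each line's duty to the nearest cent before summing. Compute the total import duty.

Line 1 (6978.46.32, Fenius, 2,645 units, $272,911.10):
Base rate for 6978.46.32 is $0.37/unit.
6978.46.32 has an FTA preferential rate, but origin Fenius is not Quenova; base rate stands.
Additional duty on 6978.46.32 from Fenius: +2% ad valorem. Applied ad valorem rate = 2%.
Duty = $272,911.10 × 2% + 2,645 × $0.37 = $6,436.87.
Line 2 (2826.25.49, Fenius, 2,362 m², $80,992.98):
Base rate for 2826.25.49 is 5% + $1.01/m².
2826.25.49 has an FTA preferential rate, but origin Fenius is not Quenova; base rate stands.
Additional duty on 2826.25.49 from Fenius: +28.5%. Applied ad valorem rate: 5% + 28.5% = 33.5%.
Duty = $80,992.98 × 33.5% + 2,362 × $1.01 = $29,518.27.
Total = $6,436.87 + $29,518.27 = $35,955.14.

$35,955.14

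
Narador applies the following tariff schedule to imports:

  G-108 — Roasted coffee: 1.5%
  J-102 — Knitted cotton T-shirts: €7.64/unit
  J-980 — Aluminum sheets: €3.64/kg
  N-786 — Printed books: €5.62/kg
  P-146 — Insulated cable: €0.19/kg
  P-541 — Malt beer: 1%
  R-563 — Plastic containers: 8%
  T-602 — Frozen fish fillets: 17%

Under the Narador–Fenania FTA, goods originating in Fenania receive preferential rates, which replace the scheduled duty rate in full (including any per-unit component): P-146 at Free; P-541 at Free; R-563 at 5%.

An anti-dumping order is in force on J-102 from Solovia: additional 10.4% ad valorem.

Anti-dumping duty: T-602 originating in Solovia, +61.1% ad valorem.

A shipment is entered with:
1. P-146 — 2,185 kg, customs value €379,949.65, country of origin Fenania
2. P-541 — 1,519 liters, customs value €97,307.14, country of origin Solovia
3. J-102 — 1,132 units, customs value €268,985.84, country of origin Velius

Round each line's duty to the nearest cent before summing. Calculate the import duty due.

€9,621.55

Line 1 (P-146, Fenania, 2,185 kg, €379,949.65):
Base rate for P-146 is €0.19/kg.
Origin Fenania qualifies under the Narador–Fenania agreement and P-146 is covered: preferential rate Free applies instead.
Duty = €379,949.65 × 0% = €0.00.
Line 2 (P-541, Solovia, 1,519 liters, €97,307.14):
Base rate for P-541 is 1%.
P-541 has an FTA preferential rate, but origin Solovia is not Fenania; base rate stands.
Duty = €97,307.14 × 1% = €973.07.
Line 3 (J-102, Velius, 1,132 units, €268,985.84):
Base rate for J-102 is €7.64/unit.
The additional-duty order on J-102 targets Solovia, not Velius; it does not apply.
Duty = 1,132 × €7.64 = €8,648.48.
Total = €0.00 + €973.07 + €8,648.48 = €9,621.55.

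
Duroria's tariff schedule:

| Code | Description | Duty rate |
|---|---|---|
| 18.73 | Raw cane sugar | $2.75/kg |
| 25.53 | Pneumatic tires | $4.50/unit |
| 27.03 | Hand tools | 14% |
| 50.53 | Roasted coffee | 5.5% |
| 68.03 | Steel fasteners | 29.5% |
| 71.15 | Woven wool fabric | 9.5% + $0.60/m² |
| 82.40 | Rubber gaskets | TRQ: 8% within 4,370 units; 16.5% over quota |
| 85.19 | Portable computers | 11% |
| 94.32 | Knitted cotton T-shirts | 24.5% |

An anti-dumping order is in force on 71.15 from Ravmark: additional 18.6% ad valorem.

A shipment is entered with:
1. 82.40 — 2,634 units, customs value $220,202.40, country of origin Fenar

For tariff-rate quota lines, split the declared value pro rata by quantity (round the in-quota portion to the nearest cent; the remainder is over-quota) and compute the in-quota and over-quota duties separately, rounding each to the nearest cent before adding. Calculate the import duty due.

Line 1 (82.40, Fenar, 2,634 units, $220,202.40):
Code 82.40 is under a tariff-rate quota (threshold 4,370 units). Quantity 2,634 units is within the quota, so the in-quota rate 8% applies to the full value.
Duty = $220,202.40 × 8% = $17,616.19.

$17,616.19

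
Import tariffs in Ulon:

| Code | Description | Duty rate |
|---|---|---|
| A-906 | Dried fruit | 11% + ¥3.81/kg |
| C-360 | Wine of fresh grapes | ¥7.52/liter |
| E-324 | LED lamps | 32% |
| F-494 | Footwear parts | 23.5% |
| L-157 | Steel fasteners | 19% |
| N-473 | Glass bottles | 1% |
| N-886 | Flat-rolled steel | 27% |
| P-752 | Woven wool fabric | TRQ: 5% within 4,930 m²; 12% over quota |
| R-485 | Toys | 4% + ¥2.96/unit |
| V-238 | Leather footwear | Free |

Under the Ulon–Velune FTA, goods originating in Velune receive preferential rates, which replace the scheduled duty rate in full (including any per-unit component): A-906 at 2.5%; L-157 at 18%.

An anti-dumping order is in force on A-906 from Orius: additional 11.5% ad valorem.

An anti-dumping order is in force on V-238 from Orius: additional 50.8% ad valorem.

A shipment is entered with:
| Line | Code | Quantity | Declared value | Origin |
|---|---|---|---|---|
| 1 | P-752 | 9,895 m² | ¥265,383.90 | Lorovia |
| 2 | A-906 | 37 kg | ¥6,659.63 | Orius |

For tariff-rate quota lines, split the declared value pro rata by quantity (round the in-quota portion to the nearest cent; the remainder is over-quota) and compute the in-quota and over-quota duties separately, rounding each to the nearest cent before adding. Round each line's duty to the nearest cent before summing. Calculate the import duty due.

Line 1 (P-752, Lorovia, 9,895 m², ¥265,383.90):
Code P-752 is under a tariff-rate quota (threshold 4,930 m²). In-quota: 4,930 m² at 5%; over-quota: 4,965 m² at 12%.
Pro-rata value split: in-quota = ¥265,383.90 × 4,930/9,895 = ¥132,222.60; over-quota = ¥265,383.90 − ¥132,222.60 = ¥133,161.30.
In-quota duty = ¥132,222.60 × 5% = ¥6,611.13. Over-quota duty = ¥133,161.30 × 12% = ¥15,979.36.
Line duty = ¥6,611.13 + ¥15,979.36 = ¥22,590.49.
Line 2 (A-906, Orius, 37 kg, ¥6,659.63):
Base rate for A-906 is 11% + ¥3.81/kg.
A-906 has an FTA preferential rate, but origin Orius is not Velune; base rate stands.
Additional duty on A-906 from Orius: +11.5%. Applied ad valorem rate: 11% + 11.5% = 22.5%.
Duty = ¥6,659.63 × 22.5% + 37 × ¥3.81 = ¥1,639.39.
Total = ¥22,590.49 + ¥1,639.39 = ¥24,229.88.

¥24,229.88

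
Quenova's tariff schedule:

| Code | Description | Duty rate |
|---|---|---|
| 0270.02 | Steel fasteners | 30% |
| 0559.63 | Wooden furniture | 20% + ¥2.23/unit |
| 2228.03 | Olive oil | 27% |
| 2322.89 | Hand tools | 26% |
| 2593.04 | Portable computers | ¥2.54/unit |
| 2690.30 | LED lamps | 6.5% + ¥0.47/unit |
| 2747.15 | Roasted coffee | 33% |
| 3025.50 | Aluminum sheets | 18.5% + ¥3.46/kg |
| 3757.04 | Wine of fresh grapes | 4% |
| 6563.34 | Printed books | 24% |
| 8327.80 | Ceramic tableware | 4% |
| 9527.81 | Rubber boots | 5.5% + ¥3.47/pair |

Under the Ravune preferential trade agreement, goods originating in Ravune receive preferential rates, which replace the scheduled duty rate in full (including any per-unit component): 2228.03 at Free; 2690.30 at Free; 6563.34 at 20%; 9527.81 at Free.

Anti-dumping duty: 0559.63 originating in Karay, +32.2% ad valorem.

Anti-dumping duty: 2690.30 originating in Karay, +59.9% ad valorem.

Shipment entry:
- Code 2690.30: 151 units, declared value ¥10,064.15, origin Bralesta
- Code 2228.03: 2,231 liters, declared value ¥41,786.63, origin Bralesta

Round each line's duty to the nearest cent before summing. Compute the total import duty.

Line 1 (2690.30, Bralesta, 151 units, ¥10,064.15):
Base rate for 2690.30 is 6.5% + ¥0.47/unit.
2690.30 has an FTA preferential rate, but origin Bralesta is not Ravune; base rate stands.
The additional-duty order on 2690.30 targets Karay, not Bralesta; it does not apply.
Duty = ¥10,064.15 × 6.5% + 151 × ¥0.47 = ¥725.14.
Line 2 (2228.03, Bralesta, 2,231 liters, ¥41,786.63):
Base rate for 2228.03 is 27%.
2228.03 has an FTA preferential rate, but origin Bralesta is not Ravune; base rate stands.
Duty = ¥41,786.63 × 27% = ¥11,282.39.
Total = ¥725.14 + ¥11,282.39 = ¥12,007.53.

¥12,007.53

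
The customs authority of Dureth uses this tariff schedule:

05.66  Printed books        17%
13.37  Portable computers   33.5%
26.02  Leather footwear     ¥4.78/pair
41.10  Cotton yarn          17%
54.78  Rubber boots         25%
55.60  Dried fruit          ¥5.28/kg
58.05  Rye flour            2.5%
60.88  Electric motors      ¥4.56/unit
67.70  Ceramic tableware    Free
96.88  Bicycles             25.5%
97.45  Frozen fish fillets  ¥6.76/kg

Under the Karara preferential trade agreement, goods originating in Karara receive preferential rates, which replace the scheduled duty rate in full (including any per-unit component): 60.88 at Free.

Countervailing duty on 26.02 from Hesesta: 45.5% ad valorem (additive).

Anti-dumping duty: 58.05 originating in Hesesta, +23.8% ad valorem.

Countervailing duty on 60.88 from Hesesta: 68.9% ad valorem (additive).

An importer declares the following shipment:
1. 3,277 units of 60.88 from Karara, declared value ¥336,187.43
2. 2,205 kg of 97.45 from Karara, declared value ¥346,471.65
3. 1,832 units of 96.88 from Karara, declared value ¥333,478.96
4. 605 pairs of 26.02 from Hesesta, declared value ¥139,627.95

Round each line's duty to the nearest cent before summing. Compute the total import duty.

Line 1 (60.88, Karara, 3,277 units, ¥336,187.43):
Base rate for 60.88 is ¥4.56/unit.
Origin Karara qualifies under the Dureth–Karara agreement and 60.88 is covered: preferential rate Free applies instead.
The additional-duty order on 60.88 targets Hesesta, not Karara; it does not apply.
Duty = ¥336,187.43 × 0% = ¥0.00.
Line 2 (97.45, Karara, 2,205 kg, ¥346,471.65):
Base rate for 97.45 is ¥6.76/kg.
Origin Karara is the FTA partner but 97.45 is not on the preference list; base rate stands.
Duty = 2,205 × ¥6.76 = ¥14,905.80.
Line 3 (96.88, Karara, 1,832 units, ¥333,478.96):
Base rate for 96.88 is 25.5%.
Origin Karara is the FTA partner but 96.88 is not on the preference list; base rate stands.
Duty = ¥333,478.96 × 25.5% = ¥85,037.13.
Line 4 (26.02, Hesesta, 605 pairs, ¥139,627.95):
Base rate for 26.02 is ¥4.78/pair.
Additional duty on 26.02 from Hesesta: +45.5% ad valorem. Applied ad valorem rate = 45.5%.
Duty = ¥139,627.95 × 45.5% + 605 × ¥4.78 = ¥66,422.62.
Total = ¥0.00 + ¥14,905.80 + ¥85,037.13 + ¥66,422.62 = ¥166,365.55.

¥166,365.55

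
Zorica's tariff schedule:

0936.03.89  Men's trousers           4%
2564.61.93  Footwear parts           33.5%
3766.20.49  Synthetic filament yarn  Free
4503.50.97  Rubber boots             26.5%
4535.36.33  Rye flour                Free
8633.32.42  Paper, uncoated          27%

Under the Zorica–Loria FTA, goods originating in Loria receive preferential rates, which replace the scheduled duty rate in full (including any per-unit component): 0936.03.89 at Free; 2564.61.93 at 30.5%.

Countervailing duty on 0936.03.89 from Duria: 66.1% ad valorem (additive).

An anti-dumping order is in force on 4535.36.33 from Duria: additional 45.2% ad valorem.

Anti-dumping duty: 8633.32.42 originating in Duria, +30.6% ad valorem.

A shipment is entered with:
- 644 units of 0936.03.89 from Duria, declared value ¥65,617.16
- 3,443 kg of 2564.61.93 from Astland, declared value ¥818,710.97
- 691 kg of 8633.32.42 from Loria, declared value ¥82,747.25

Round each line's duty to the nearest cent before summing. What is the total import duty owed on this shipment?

Line 1 (0936.03.89, Duria, 644 units, ¥65,617.16):
Base rate for 0936.03.89 is 4%.
0936.03.89 has an FTA preferential rate, but origin Duria is not Loria; base rate stands.
Additional duty on 0936.03.89 from Duria: +66.1%. Applied ad valorem rate: 4% + 66.1% = 70.1%.
Duty = ¥65,617.16 × 70.1% = ¥45,997.63.
Line 2 (2564.61.93, Astland, 3,443 kg, ¥818,710.97):
Base rate for 2564.61.93 is 33.5%.
2564.61.93 has an FTA preferential rate, but origin Astland is not Loria; base rate stands.
Duty = ¥818,710.97 × 33.5% = ¥274,268.17.
Line 3 (8633.32.42, Loria, 691 kg, ¥82,747.25):
Base rate for 8633.32.42 is 27%.
Origin Loria is the FTA partner but 8633.32.42 is not on the preference list; base rate stands.
The additional-duty order on 8633.32.42 targets Duria, not Loria; it does not apply.
Duty = ¥82,747.25 × 27% = ¥22,341.76.
Total = ¥45,997.63 + ¥274,268.17 + ¥22,341.76 = ¥342,607.56.

¥342,607.56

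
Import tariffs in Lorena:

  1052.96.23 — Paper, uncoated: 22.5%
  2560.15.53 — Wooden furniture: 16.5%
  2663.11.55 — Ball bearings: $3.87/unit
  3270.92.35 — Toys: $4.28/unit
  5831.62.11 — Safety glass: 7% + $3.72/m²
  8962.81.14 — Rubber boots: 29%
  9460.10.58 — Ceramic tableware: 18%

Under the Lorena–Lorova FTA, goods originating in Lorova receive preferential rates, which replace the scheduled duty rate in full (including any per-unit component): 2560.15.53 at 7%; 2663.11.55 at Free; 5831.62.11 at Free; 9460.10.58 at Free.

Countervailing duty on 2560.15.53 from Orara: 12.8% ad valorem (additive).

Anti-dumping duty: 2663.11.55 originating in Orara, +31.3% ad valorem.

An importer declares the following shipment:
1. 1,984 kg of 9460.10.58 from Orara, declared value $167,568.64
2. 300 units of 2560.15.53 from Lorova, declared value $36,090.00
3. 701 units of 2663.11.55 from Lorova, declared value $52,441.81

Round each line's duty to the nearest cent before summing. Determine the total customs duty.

$32,688.66

Line 1 (9460.10.58, Orara, 1,984 kg, $167,568.64):
Base rate for 9460.10.58 is 18%.
9460.10.58 has an FTA preferential rate, but origin Orara is not Lorova; base rate stands.
Duty = $167,568.64 × 18% = $30,162.36.
Line 2 (2560.15.53, Lorova, 300 units, $36,090.00):
Base rate for 2560.15.53 is 16.5%.
Origin Lorova qualifies under the Lorena–Lorova agreement and 2560.15.53 is covered: preferential rate 7% applies instead.
The additional-duty order on 2560.15.53 targets Orara, not Lorova; it does not apply.
Duty = $36,090.00 × 7% = $2,526.30.
Line 3 (2663.11.55, Lorova, 701 units, $52,441.81):
Base rate for 2663.11.55 is $3.87/unit.
Origin Lorova qualifies under the Lorena–Lorova agreement and 2663.11.55 is covered: preferential rate Free applies instead.
The additional-duty order on 2663.11.55 targets Orara, not Lorova; it does not apply.
Duty = $52,441.81 × 0% = $0.00.
Total = $30,162.36 + $2,526.30 + $0.00 = $32,688.66.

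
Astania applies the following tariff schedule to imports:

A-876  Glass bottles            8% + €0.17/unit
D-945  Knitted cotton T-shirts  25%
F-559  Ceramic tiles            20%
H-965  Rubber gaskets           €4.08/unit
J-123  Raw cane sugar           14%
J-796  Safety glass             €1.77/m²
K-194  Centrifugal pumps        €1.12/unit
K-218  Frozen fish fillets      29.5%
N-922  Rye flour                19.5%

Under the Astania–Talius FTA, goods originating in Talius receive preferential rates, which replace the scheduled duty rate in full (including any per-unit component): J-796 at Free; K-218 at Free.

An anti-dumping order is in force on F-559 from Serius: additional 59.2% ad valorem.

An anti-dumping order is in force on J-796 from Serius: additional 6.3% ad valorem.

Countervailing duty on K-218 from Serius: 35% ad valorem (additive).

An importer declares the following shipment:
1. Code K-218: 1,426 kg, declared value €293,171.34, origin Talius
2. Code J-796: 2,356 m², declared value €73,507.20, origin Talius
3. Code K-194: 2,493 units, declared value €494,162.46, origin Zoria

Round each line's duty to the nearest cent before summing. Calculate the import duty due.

€2,792.16

Line 1 (K-218, Talius, 1,426 kg, €293,171.34):
Base rate for K-218 is 29.5%.
Origin Talius qualifies under the Astania–Talius agreement and K-218 is covered: preferential rate Free applies instead.
The additional-duty order on K-218 targets Serius, not Talius; it does not apply.
Duty = €293,171.34 × 0% = €0.00.
Line 2 (J-796, Talius, 2,356 m², €73,507.20):
Base rate for J-796 is €1.77/m².
Origin Talius qualifies under the Astania–Talius agreement and J-796 is covered: preferential rate Free applies instead.
The additional-duty order on J-796 targets Serius, not Talius; it does not apply.
Duty = €73,507.20 × 0% = €0.00.
Line 3 (K-194, Zoria, 2,493 units, €494,162.46):
Base rate for K-194 is €1.12/unit.
Duty = 2,493 × €1.12 = €2,792.16.
Total = €0.00 + €0.00 + €2,792.16 = €2,792.16.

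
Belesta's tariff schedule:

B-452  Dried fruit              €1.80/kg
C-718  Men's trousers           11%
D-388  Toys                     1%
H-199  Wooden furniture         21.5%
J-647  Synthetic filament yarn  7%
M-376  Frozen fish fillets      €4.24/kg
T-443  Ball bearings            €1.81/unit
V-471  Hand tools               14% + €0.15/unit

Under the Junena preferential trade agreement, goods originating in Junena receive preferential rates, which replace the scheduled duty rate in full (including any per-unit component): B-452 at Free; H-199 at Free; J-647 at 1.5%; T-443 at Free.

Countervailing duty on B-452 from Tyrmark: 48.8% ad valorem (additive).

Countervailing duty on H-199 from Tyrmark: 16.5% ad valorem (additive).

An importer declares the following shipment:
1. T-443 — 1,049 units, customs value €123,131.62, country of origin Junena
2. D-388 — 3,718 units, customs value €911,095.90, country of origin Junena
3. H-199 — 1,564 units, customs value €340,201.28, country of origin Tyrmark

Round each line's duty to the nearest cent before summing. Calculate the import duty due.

€138,387.45

Line 1 (T-443, Junena, 1,049 units, €123,131.62):
Base rate for T-443 is €1.81/unit.
Origin Junena qualifies under the Belesta–Junena agreement and T-443 is covered: preferential rate Free applies instead.
Duty = €123,131.62 × 0% = €0.00.
Line 2 (D-388, Junena, 3,718 units, €911,095.90):
Base rate for D-388 is 1%.
Origin Junena is the FTA partner but D-388 is not on the preference list; base rate stands.
Duty = €911,095.90 × 1% = €9,110.96.
Line 3 (H-199, Tyrmark, 1,564 units, €340,201.28):
Base rate for H-199 is 21.5%.
H-199 has an FTA preferential rate, but origin Tyrmark is not Junena; base rate stands.
Additional duty on H-199 from Tyrmark: +16.5%. Applied ad valorem rate: 21.5% + 16.5% = 38%.
Duty = €340,201.28 × 38% = €129,276.49.
Total = €0.00 + €9,110.96 + €129,276.49 = €138,387.45.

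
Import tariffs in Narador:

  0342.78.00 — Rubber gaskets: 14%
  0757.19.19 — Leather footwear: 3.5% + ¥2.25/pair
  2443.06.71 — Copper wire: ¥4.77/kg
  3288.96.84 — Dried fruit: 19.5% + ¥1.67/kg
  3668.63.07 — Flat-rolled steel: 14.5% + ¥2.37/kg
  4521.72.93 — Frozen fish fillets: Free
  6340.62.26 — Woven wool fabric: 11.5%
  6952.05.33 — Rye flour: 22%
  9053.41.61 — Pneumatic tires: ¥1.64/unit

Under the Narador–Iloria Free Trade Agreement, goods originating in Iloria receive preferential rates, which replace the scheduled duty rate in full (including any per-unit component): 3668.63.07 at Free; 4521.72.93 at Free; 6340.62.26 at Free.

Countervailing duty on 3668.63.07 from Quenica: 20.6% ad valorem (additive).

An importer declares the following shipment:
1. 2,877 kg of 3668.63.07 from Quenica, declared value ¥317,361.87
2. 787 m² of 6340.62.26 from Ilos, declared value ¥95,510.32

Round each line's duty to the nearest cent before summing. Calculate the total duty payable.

¥129,196.20

Line 1 (3668.63.07, Quenica, 2,877 kg, ¥317,361.87):
Base rate for 3668.63.07 is 14.5% + ¥2.37/kg.
3668.63.07 has an FTA preferential rate, but origin Quenica is not Iloria; base rate stands.
Additional duty on 3668.63.07 from Quenica: +20.6%. Applied ad valorem rate: 14.5% + 20.6% = 35.1%.
Duty = ¥317,361.87 × 35.1% + 2,877 × ¥2.37 = ¥118,212.51.
Line 2 (6340.62.26, Ilos, 787 m², ¥95,510.32):
Base rate for 6340.62.26 is 11.5%.
6340.62.26 has an FTA preferential rate, but origin Ilos is not Iloria; base rate stands.
Duty = ¥95,510.32 × 11.5% = ¥10,983.69.
Total = ¥118,212.51 + ¥10,983.69 = ¥129,196.20.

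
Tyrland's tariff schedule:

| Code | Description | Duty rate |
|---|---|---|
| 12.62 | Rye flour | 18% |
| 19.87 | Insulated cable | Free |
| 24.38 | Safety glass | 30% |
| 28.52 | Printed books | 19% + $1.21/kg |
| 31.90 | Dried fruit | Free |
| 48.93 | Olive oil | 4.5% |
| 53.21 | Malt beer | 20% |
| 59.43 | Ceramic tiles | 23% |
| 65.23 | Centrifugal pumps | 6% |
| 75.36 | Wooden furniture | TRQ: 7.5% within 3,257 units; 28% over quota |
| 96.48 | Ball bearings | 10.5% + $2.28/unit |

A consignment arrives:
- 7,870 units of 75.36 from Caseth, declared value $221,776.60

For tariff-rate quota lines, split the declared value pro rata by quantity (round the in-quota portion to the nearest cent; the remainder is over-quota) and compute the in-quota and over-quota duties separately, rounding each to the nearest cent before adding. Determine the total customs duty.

Line 1 (75.36, Caseth, 7,870 units, $221,776.60):
Code 75.36 is under a tariff-rate quota (threshold 3,257 units). In-quota: 3,257 units at 7.5%; over-quota: 4,613 units at 28%.
Pro-rata value split: in-quota = $221,776.60 × 3,257/7,870 = $91,782.26; over-quota = $221,776.60 − $91,782.26 = $129,994.34.
In-quota duty = $91,782.26 × 7.5% = $6,883.67. Over-quota duty = $129,994.34 × 28% = $36,398.42.
Line duty = $6,883.67 + $36,398.42 = $43,282.09.

$43,282.09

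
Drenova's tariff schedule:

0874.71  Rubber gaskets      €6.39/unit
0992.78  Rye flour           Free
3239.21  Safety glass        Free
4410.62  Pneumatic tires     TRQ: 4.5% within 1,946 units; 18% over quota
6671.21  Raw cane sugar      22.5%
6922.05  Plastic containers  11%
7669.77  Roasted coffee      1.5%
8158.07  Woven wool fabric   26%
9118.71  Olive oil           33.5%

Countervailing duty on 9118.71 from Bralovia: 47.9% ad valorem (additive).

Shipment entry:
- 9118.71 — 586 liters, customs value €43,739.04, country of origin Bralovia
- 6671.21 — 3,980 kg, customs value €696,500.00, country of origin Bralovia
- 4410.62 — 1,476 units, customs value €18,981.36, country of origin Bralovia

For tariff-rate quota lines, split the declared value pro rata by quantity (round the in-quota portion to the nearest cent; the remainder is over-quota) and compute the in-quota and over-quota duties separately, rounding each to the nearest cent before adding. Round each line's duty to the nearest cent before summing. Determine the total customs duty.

€193,170.24

Line 1 (9118.71, Bralovia, 586 liters, €43,739.04):
Base rate for 9118.71 is 33.5%.
Additional duty on 9118.71 from Bralovia: +47.9%. Applied ad valorem rate: 33.5% + 47.9% = 81.4%.
Duty = €43,739.04 × 81.4% = €35,603.58.
Line 2 (6671.21, Bralovia, 3,980 kg, €696,500.00):
Base rate for 6671.21 is 22.5%.
Duty = €696,500.00 × 22.5% = €156,712.50.
Line 3 (4410.62, Bralovia, 1,476 units, €18,981.36):
Code 4410.62 is under a tariff-rate quota (threshold 1,946 units). Quantity 1,476 units is within the quota, so the in-quota rate 4.5% applies to the full value.
Duty = €18,981.36 × 4.5% = €854.16.
Total = €35,603.58 + €156,712.50 + €854.16 = €193,170.24.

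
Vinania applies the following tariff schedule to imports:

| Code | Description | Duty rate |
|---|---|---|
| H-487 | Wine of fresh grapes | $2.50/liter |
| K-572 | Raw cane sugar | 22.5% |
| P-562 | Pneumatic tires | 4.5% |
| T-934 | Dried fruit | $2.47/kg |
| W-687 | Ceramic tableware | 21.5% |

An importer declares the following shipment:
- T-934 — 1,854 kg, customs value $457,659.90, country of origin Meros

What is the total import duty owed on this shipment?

Line 1 (T-934, Meros, 1,854 kg, $457,659.90):
Base rate for T-934 is $2.47/kg.
Duty = 1,854 × $2.47 = $4,579.38.

$4,579.38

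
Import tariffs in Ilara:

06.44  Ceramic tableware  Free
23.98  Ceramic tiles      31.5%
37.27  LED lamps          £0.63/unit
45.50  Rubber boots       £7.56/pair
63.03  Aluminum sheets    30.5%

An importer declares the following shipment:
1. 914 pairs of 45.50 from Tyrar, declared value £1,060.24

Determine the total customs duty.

£6,909.84

Line 1 (45.50, Tyrar, 914 pairs, £1,060.24):
Base rate for 45.50 is £7.56/pair.
Duty = 914 × £7.56 = £6,909.84.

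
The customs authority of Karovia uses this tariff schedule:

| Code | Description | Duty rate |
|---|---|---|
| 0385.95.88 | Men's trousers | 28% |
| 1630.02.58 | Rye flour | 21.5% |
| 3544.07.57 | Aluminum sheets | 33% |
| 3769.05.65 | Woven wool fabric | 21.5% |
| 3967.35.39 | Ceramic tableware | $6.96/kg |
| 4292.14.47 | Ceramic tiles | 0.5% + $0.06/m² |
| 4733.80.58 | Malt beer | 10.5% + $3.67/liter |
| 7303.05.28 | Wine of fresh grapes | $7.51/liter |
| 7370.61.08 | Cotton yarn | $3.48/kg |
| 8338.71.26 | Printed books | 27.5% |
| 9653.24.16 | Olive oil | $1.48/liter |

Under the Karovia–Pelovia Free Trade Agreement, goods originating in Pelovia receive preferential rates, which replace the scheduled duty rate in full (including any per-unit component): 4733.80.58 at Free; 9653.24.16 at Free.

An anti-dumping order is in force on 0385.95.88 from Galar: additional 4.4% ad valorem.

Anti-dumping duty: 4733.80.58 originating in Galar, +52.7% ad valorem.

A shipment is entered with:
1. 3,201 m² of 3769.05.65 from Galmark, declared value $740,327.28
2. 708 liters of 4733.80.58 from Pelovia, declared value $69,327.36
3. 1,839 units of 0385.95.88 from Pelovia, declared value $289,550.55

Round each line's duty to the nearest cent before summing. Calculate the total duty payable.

Line 1 (3769.05.65, Galmark, 3,201 m², $740,327.28):
Base rate for 3769.05.65 is 21.5%.
Duty = $740,327.28 × 21.5% = $159,170.37.
Line 2 (4733.80.58, Pelovia, 708 liters, $69,327.36):
Base rate for 4733.80.58 is 10.5% + $3.67/liter.
Origin Pelovia qualifies under the Karovia–Pelovia agreement and 4733.80.58 is covered: preferential rate Free applies instead.
The additional-duty order on 4733.80.58 targets Galar, not Pelovia; it does not apply.
Duty = $69,327.36 × 0% = $0.00.
Line 3 (0385.95.88, Pelovia, 1,839 units, $289,550.55):
Base rate for 0385.95.88 is 28%.
Origin Pelovia is the FTA partner but 0385.95.88 is not on the preference list; base rate stands.
The additional-duty order on 0385.95.88 targets Galar, not Pelovia; it does not apply.
Duty = $289,550.55 × 28% = $81,074.15.
Total = $159,170.37 + $0.00 + $81,074.15 = $240,244.52.

$240,244.52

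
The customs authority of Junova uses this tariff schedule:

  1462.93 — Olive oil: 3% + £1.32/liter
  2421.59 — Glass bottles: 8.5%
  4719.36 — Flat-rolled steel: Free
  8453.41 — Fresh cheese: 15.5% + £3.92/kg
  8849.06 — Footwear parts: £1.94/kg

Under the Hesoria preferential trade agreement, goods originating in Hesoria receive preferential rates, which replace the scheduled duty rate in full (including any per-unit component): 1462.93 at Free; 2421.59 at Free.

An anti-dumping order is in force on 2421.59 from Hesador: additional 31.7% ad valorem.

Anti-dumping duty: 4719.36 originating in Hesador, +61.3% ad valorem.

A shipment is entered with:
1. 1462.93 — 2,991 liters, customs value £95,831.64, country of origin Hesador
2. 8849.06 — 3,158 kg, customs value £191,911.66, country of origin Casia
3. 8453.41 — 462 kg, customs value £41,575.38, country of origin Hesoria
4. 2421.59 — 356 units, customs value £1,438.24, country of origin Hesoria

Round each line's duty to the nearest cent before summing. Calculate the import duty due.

Line 1 (1462.93, Hesador, 2,991 liters, £95,831.64):
Base rate for 1462.93 is 3% + £1.32/liter.
1462.93 has an FTA preferential rate, but origin Hesador is not Hesoria; base rate stands.
Duty = £95,831.64 × 3% + 2,991 × £1.32 = £6,823.07.
Line 2 (8849.06, Casia, 3,158 kg, £191,911.66):
Base rate for 8849.06 is £1.94/kg.
Duty = 3,158 × £1.94 = £6,126.52.
Line 3 (8453.41, Hesoria, 462 kg, £41,575.38):
Base rate for 8453.41 is 15.5% + £3.92/kg.
Origin Hesoria is the FTA partner but 8453.41 is not on the preference list; base rate stands.
Duty = £41,575.38 × 15.5% + 462 × £3.92 = £8,255.22.
Line 4 (2421.59, Hesoria, 356 units, £1,438.24):
Base rate for 2421.59 is 8.5%.
Origin Hesoria qualifies under the Junova–Hesoria agreement and 2421.59 is covered: preferential rate Free applies instead.
The additional-duty order on 2421.59 targets Hesador, not Hesoria; it does not apply.
Duty = £1,438.24 × 0% = £0.00.
Total = £6,823.07 + £6,126.52 + £8,255.22 + £0.00 = £21,204.81.

£21,204.81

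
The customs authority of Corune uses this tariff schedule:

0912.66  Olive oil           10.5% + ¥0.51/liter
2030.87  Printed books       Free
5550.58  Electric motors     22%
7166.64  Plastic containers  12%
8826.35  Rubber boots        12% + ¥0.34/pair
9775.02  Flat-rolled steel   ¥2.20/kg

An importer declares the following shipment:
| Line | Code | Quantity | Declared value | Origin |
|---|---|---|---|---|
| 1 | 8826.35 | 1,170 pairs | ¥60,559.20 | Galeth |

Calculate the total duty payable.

Line 1 (8826.35, Galeth, 1,170 pairs, ¥60,559.20):
Base rate for 8826.35 is 12% + ¥0.34/pair.
Duty = ¥60,559.20 × 12% + 1,170 × ¥0.34 = ¥7,664.90.

¥7,664.90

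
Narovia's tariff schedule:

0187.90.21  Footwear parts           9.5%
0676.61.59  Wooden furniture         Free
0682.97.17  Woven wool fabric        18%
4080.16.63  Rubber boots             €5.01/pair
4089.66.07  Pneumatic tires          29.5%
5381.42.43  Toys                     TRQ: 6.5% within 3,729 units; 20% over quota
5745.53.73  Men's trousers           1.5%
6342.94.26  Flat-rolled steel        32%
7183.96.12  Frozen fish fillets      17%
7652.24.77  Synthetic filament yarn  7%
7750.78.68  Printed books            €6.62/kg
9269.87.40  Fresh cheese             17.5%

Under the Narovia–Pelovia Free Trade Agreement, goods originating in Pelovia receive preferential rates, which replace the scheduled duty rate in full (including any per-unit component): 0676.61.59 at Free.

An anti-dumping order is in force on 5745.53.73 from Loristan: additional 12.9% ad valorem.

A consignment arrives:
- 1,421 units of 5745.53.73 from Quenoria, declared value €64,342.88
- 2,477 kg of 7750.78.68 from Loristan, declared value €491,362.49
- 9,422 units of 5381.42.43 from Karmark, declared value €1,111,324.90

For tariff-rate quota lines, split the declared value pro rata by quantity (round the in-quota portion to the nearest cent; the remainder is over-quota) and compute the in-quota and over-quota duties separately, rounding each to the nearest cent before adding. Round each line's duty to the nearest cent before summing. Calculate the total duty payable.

€180,250.06

Line 1 (5745.53.73, Quenoria, 1,421 units, €64,342.88):
Base rate for 5745.53.73 is 1.5%.
The additional-duty order on 5745.53.73 targets Loristan, not Quenoria; it does not apply.
Duty = €64,342.88 × 1.5% = €965.14.
Line 2 (7750.78.68, Loristan, 2,477 kg, €491,362.49):
Base rate for 7750.78.68 is €6.62/kg.
Duty = 2,477 × €6.62 = €16,397.74.
Line 3 (5381.42.43, Karmark, 9,422 units, €1,111,324.90):
Code 5381.42.43 is under a tariff-rate quota (threshold 3,729 units). In-quota: 3,729 units at 6.5%; over-quota: 5,693 units at 20%.
Pro-rata value split: in-quota = €1,111,324.90 × 3,729/9,422 = €439,835.55; over-quota = €1,111,324.90 − €439,835.55 = €671,489.35.
In-quota duty = €439,835.55 × 6.5% = €28,589.31. Over-quota duty = €671,489.35 × 20% = €134,297.87.
Line duty = €28,589.31 + €134,297.87 = €162,887.18.
Total = €965.14 + €16,397.74 + €162,887.18 = €180,250.06.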